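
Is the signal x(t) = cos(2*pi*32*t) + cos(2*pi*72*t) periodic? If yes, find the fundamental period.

f1 = 32 Hz, f2 = 72 Hz
Period T1 = 1/32, T2 = 1/72
Ratio T1/T2 = 72/32, which is rational.
The signal is periodic with fundamental period T = 1/GCD(32,72) = 1/8 s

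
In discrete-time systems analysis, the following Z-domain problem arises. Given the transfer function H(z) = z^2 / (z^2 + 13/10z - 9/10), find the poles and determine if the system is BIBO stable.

Poles are roots of the denominator: z^2 + 13/10z - 9/10 = 0.
Quadratic formula: z = [-(13/10) +/- sqrt((13/10)^2 - 4*(-9/10))] / 2
Discriminant = 169/100 + 18/5 = 529/100; sqrt = 23/10.
z = (-13/10 +/- 23/10) / 2 => z = 1/2 or z = -9/5.
|p1| = 9/5, |p2| = 1/2.
For BIBO stability, all poles must lie inside the unit circle (|p| < 1).
System is UNSTABLE since at least one |p| >= 1.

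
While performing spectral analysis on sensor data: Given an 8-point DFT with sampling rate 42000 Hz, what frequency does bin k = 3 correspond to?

The frequency of DFT bin k is: f_k = k * f_s / N
f_3 = 3 * 42000 / 8 = 15750 Hz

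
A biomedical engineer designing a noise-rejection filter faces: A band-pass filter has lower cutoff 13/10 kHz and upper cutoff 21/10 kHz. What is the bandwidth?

Bandwidth = f_high - f_low
= 21/10 kHz - 13/10 kHz = 4/5 kHz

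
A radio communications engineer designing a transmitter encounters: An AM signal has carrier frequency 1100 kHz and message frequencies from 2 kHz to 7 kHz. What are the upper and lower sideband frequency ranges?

Upper sideband (USB) = fc + [fm_low, fm_high] = 1100 + [2, 7] = [1102, 1107] kHz
Lower sideband (LSB) = fc - [fm_high, fm_low] = 1100 - [7, 2] = [1093, 1098] kHz
Total occupied spectrum: 1093 kHz to 1107 kHz (plus carrier at 1100 kHz)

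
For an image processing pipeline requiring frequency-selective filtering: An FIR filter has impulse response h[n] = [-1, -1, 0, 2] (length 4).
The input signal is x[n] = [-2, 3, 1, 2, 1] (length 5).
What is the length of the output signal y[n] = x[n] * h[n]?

For linear convolution, the output length is:
len(y) = len(x) + len(h) - 1 = 5 + 4 - 1 = 8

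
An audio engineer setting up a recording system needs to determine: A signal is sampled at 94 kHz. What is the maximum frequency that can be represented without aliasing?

The maximum frequency that can be represented without aliasing
is the Nyquist frequency: f_max = f_s / 2 = 94 kHz / 2 = 47 kHz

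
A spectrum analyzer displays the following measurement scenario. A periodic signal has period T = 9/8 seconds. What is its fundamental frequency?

The fundamental frequency is the reciprocal of the period.
f = 1/T = 1/(9/8) = 8/9 Hz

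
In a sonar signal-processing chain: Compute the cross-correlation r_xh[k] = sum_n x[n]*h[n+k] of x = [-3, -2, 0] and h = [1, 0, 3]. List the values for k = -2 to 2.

Both sequences indexed from 0 and zero outside their support.
Lags with overlap: k = -2 to 2.
  r_xh[-2] = x[2]*h[0] = 0
  r_xh[-1] = x[1]*h[0] + x[2]*h[1] = -2
  r_xh[0] = x[0]*h[0] + x[1]*h[1] + x[2]*h[2] = -3
  r_xh[1] = x[0]*h[1] + x[1]*h[2] = -6
  r_xh[2] = x[0]*h[2] = -9
r_xh = [0, -2, -3, -6, -9] (for k = -2, ..., 2)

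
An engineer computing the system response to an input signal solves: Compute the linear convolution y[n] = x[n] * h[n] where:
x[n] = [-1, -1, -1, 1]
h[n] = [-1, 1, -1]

y[n] = sum_k x[k]*h[n-k]. Output length = len(x) + len(h) - 1 = 4 + 3 - 1 = 6.
y[0] = -1*-1 = 1
y[1] = -1*-1 + -1*1 = 0
y[2] = -1*-1 + -1*1 + -1*-1 = 1
y[3] = 1*-1 + -1*1 + -1*-1 = -1
y[4] = 1*1 + -1*-1 = 2
y[5] = 1*-1 = -1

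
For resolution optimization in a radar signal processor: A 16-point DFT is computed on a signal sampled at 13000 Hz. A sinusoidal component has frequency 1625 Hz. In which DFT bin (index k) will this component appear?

DFT frequency resolution = f_s/N = 13000/16 = 1625/2 Hz
Bin index k = f_signal / resolution = 1625 / 1625/2 = 2
The signal frequency 1625 Hz falls in DFT bin k = 2.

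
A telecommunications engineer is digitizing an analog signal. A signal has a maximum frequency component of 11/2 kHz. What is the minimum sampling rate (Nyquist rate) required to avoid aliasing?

By the Nyquist-Shannon sampling theorem,
the minimum sampling rate (Nyquist rate) must be at least 2 * f_max.
Nyquist rate = 2 * 11/2 kHz = 11 kHz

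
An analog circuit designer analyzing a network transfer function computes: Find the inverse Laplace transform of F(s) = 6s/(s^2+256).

Standard pair: s/(s^2+w^2) <-> cos(wt)*u(t)
With k=6, w=16: f(t) = 6*cos(16t)*u(t)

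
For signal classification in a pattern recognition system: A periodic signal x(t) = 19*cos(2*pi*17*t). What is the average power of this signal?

Average power of A*cos(wt) is A^2/2.
P = 19^2 / 2 = 361/2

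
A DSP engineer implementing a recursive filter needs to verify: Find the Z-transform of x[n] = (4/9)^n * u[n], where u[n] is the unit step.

The Z-transform of a^n * u[n] is z/(z-a) for |z| > |a|.
Here a = 4/9, so X(z) = z/(z - (4/9)) = 9z/(9z - 4)
ROC: |z| > 4/9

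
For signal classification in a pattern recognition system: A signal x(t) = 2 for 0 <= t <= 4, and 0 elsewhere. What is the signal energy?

Energy = integral of |x(t)|^2 dt over the signal duration
= 2^2 * 4 = 4 * 4 = 16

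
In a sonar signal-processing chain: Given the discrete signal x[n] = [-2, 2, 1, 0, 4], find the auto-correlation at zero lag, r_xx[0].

The auto-correlation at zero lag r_xx[0] equals the signal energy.
r_xx[0] = sum of x[n]^2 = (-2)^2 + 2^2 + 1^2 + 0^2 + 4^2
= 4 + 4 + 1 + 0 + 16 = 25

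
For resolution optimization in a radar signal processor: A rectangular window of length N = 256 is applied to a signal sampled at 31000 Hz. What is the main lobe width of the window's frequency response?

For a rectangular window of length N,
the main lobe width in frequency is 2*f_s/N.
= 2*31000/256 = 3875/16 Hz
This determines the minimum frequency separation for resolving two sinusoids.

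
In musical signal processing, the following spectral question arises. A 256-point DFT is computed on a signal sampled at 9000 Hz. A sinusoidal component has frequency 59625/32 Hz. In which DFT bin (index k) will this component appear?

DFT frequency resolution = f_s/N = 9000/256 = 1125/32 Hz
Bin index k = f_signal / resolution = 59625/32 / 1125/32 = 53
The signal frequency 59625/32 Hz falls in DFT bin k = 53.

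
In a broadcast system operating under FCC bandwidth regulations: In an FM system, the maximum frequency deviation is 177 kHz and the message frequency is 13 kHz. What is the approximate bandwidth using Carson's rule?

Carson's rule: BW = 2*(delta_f + f_m)
= 2*(177 + 13) kHz = 380 kHz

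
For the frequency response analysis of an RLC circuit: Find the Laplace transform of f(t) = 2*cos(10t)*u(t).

Standard pair: cos(wt)*u(t) <-> s/(s^2+w^2)
With w = 10: L{2*cos(10t)*u(t)} = 2s/(s^2+100)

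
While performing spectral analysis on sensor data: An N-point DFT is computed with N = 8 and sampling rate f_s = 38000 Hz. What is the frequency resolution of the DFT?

DFT frequency resolution = f_s / N
= 38000 / 8 = 4750 Hz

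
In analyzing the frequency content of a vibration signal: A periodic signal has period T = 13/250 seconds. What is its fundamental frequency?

The fundamental frequency is the reciprocal of the period.
f = 1/T = 1/(13/250) = 250/13 Hz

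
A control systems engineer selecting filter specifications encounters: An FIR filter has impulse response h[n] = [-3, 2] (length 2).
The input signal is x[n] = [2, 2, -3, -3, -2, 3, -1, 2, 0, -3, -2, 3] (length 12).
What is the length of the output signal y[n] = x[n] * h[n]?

For linear convolution, the output length is:
len(y) = len(x) + len(h) - 1 = 12 + 2 - 1 = 13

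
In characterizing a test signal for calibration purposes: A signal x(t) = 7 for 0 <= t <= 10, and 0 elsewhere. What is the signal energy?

Energy = integral of |x(t)|^2 dt over the signal duration
= 7^2 * 10 = 49 * 10 = 490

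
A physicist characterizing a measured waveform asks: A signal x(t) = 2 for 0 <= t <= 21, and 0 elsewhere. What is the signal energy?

Energy = integral of |x(t)|^2 dt over the signal duration
= 2^2 * 21 = 4 * 21 = 84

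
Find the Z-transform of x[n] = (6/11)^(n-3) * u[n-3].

Time-shifting property: if X(z) = Z{x[n]}, then Z{x[n-d]} = z^(-d) * X(z)
X(z) = z/(z - 6/11) for x[n] = (6/11)^n * u[n]
Z{x[n-3]} = z^(-3) * z/(z - 6/11) = z^(-2)/(z - 6/11)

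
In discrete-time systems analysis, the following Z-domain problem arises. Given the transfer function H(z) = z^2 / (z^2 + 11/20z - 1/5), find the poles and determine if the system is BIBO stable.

Poles are roots of the denominator: z^2 + 11/20z - 1/5 = 0.
Quadratic formula: z = [-(11/20) +/- sqrt((11/20)^2 - 4*(-1/5))] / 2
Discriminant = 121/400 + 4/5 = 441/400; sqrt = 21/20.
z = (-11/20 +/- 21/20) / 2 => z = 1/4 or z = -4/5.
|p1| = 1/4, |p2| = 4/5.
For BIBO stability, all poles must lie inside the unit circle (|p| < 1).
System is STABLE since both |p| < 1.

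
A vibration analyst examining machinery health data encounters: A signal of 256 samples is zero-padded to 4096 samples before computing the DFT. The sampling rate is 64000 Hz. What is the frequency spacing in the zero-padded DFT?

Original DFT: N = 256, resolution = f_s/N = 64000/256 = 250 Hz
Zero-padded DFT: N = 4096, resolution = f_s/N = 64000/4096 = 125/8 Hz
Zero-padding interpolates the spectrum (finer frequency grid)
but does NOT improve the true spectral resolution (ability to resolve close frequencies).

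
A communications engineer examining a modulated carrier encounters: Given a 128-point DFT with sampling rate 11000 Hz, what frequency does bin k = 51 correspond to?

The frequency of DFT bin k is: f_k = k * f_s / N
f_51 = 51 * 11000 / 128 = 70125/16 Hz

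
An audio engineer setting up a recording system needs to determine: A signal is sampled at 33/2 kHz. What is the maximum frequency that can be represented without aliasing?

The maximum frequency that can be represented without aliasing
is the Nyquist frequency: f_max = f_s / 2 = 33/2 kHz / 2 = 33/4 kHz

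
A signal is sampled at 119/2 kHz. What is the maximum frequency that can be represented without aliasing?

The maximum frequency that can be represented without aliasing
is the Nyquist frequency: f_max = f_s / 2 = 119/2 kHz / 2 = 119/4 kHz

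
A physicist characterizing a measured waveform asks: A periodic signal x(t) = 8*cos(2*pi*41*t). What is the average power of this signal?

Average power of A*cos(wt) is A^2/2.
P = 8^2 / 2 = 64/2 = 32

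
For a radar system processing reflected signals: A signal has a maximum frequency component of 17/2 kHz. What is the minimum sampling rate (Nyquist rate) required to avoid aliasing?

By the Nyquist-Shannon sampling theorem,
the minimum sampling rate (Nyquist rate) must be at least 2 * f_max.
Nyquist rate = 2 * 17/2 kHz = 17 kHz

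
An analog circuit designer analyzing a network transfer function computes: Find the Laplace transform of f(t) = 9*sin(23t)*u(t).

Standard pair: sin(wt)*u(t) <-> w/(s^2+w^2)
With w = 23: L{9*sin(23t)*u(t)} = 207/(s^2+529)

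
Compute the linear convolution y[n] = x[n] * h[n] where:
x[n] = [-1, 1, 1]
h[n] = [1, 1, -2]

y[n] = sum_k x[k]*h[n-k]. Output length = len(x) + len(h) - 1 = 3 + 3 - 1 = 5.
y[0] = -1*1 = -1
y[1] = 1*1 + -1*1 = 0
y[2] = 1*1 + 1*1 + -1*-2 = 4
y[3] = 1*1 + 1*-2 = -1
y[4] = 1*-2 = -2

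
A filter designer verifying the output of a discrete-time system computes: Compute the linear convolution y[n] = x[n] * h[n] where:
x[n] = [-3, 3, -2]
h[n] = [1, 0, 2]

y[n] = sum_k x[k]*h[n-k]. Output length = len(x) + len(h) - 1 = 3 + 3 - 1 = 5.
y[0] = -3*1 = -3
y[1] = 3*1 + -3*0 = 3
y[2] = -2*1 + 3*0 + -3*2 = -8
y[3] = -2*0 + 3*2 = 6
y[4] = -2*2 = -4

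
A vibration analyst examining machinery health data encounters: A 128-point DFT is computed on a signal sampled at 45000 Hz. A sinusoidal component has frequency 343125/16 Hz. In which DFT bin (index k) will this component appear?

DFT frequency resolution = f_s/N = 45000/128 = 5625/16 Hz
Bin index k = f_signal / resolution = 343125/16 / 5625/16 = 61
The signal frequency 343125/16 Hz falls in DFT bin k = 61.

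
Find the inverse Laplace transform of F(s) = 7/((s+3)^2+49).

Standard pair: w/((s+a)^2+w^2) <-> e^(-at)*sin(wt)*u(t)
With a=3, w=7: f(t) = e^(-3t)*sin(7t)*u(t)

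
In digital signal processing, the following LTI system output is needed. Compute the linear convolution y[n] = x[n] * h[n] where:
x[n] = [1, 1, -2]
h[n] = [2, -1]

y[n] = sum_k x[k]*h[n-k]. Output length = len(x) + len(h) - 1 = 3 + 2 - 1 = 4.
y[0] = 1*2 = 2
y[1] = 1*2 + 1*-1 = 1
y[2] = -2*2 + 1*-1 = -5
y[3] = -2*-1 = 2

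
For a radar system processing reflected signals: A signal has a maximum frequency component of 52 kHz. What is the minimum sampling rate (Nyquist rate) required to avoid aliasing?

By the Nyquist-Shannon sampling theorem,
the minimum sampling rate (Nyquist rate) must be at least 2 * f_max.
Nyquist rate = 2 * 52 kHz = 104 kHz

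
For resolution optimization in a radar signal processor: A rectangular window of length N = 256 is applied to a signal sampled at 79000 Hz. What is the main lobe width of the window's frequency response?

For a rectangular window of length N,
the main lobe width in frequency is 2*f_s/N.
= 2*79000/256 = 9875/16 Hz
This determines the minimum frequency separation for resolving two sinusoids.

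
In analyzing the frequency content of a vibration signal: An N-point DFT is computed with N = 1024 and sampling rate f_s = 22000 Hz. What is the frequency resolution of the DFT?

DFT frequency resolution = f_s / N
= 22000 / 1024 = 1375/64 Hz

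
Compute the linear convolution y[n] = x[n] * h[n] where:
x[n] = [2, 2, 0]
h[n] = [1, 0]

y[n] = sum_k x[k]*h[n-k]. Output length = len(x) + len(h) - 1 = 3 + 2 - 1 = 4.
y[0] = 2*1 = 2
y[1] = 2*1 + 2*0 = 2
y[2] = 0*1 + 2*0 = 0
y[3] = 0*0 = 0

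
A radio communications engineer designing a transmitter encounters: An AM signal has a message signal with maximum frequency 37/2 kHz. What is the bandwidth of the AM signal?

In AM (double-sideband), the bandwidth is twice the message frequency.
BW = 2 * f_m = 2 * 37/2 kHz = 37 kHz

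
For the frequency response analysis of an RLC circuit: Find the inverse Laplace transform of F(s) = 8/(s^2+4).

Standard pair: w/(s^2+w^2) <-> sin(wt)*u(t)
Recognize w^2 = 4, so w = 2; numerator 8 = 4*2.
f(t) = 4*sin(2t)*u(t)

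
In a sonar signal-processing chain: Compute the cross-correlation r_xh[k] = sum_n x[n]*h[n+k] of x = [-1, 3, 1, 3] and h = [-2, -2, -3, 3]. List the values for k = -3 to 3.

Both sequences indexed from 0 and zero outside their support.
Lags with overlap: k = -3 to 3.
  r_xh[-3] = x[3]*h[0] = -6
  r_xh[-2] = x[2]*h[0] + x[3]*h[1] = -8
  r_xh[-1] = x[1]*h[0] + x[2]*h[1] + x[3]*h[2] = -17
  r_xh[0] = x[0]*h[0] + x[1]*h[1] + x[2]*h[2] + x[3]*h[3] = 2
  r_xh[1] = x[0]*h[1] + x[1]*h[2] + x[2]*h[3] = -4
  r_xh[2] = x[0]*h[2] + x[1]*h[3] = 12
  r_xh[3] = x[0]*h[3] = -3
r_xh = [-6, -8, -17, 2, -4, 12, -3] (for k = -3, ..., 3)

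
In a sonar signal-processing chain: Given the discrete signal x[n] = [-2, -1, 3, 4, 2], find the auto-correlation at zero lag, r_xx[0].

The auto-correlation at zero lag r_xx[0] equals the signal energy.
r_xx[0] = sum of x[n]^2 = (-2)^2 + (-1)^2 + 3^2 + 4^2 + 2^2
= 4 + 1 + 9 + 16 + 4 = 34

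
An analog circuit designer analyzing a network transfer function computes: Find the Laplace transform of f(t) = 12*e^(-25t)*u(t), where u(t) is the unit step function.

Standard Laplace transform pair:
e^(-at)*u(t) <-> 1/(s+a)
With a = 25: L{12*e^(-25t)*u(t)} = 12/(s+25), ROC: Re(s) > -25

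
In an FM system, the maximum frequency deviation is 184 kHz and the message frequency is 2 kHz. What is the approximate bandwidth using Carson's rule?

Carson's rule: BW = 2*(delta_f + f_m)
= 2*(184 + 2) kHz = 372 kHz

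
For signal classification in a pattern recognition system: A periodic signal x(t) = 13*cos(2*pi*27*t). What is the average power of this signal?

Average power of A*cos(wt) is A^2/2.
P = 13^2 / 2 = 169/2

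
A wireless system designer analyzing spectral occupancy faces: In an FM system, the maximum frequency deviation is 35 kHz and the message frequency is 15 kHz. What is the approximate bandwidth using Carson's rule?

Carson's rule: BW = 2*(delta_f + f_m)
= 2*(35 + 15) kHz = 100 kHz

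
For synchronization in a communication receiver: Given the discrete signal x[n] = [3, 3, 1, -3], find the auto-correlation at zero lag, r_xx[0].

The auto-correlation at zero lag r_xx[0] equals the signal energy.
r_xx[0] = sum of x[n]^2 = 3^2 + 3^2 + 1^2 + (-3)^2
= 9 + 9 + 1 + 9 = 28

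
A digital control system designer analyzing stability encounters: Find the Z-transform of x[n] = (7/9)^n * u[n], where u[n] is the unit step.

The Z-transform of a^n * u[n] is z/(z-a) for |z| > |a|.
Here a = 7/9, so X(z) = z/(z - (7/9)) = 9z/(9z - 7)
ROC: |z| > 7/9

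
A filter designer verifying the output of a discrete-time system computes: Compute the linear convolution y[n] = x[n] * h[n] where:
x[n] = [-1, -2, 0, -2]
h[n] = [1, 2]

y[n] = sum_k x[k]*h[n-k]. Output length = len(x) + len(h) - 1 = 4 + 2 - 1 = 5.
y[0] = -1*1 = -1
y[1] = -2*1 + -1*2 = -4
y[2] = 0*1 + -2*2 = -4
y[3] = -2*1 + 0*2 = -2
y[4] = -2*2 = -4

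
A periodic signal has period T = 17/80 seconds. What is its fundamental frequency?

The fundamental frequency is the reciprocal of the period.
f = 1/T = 1/(17/80) = 80/17 Hz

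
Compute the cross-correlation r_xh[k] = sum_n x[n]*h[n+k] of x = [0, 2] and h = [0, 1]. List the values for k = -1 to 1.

Both sequences indexed from 0 and zero outside their support.
Lags with overlap: k = -1 to 1.
  r_xh[-1] = x[1]*h[0] = 0
  r_xh[0] = x[0]*h[0] + x[1]*h[1] = 2
  r_xh[1] = x[0]*h[1] = 0
r_xh = [0, 2, 0] (for k = -1, ..., 1)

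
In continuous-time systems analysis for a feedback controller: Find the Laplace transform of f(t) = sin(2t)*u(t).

Standard pair: sin(wt)*u(t) <-> w/(s^2+w^2)
With w = 2: L{sin(2t)*u(t)} = 2/(s^2+4)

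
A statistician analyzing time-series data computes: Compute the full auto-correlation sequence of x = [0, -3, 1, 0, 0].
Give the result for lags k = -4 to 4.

r_xx[k] = sum_m x[m]*x[m+k], indexed from 0, for k = -4 to 4:
  r_xx[-4] = x[4]*x[0] = 0
  r_xx[-3] = x[3]*x[0] + x[4]*x[1] = 0
  r_xx[-2] = x[2]*x[0] + x[3]*x[1] + x[4]*x[2] = 0
  r_xx[-1] = x[1]*x[0] + x[2]*x[1] + x[3]*x[2] + x[4]*x[3] = -3
  r_xx[0] = x[0]*x[0] + x[1]*x[1] + x[2]*x[2] + x[3]*x[3] + x[4]*x[4] = 10
  r_xx[1] = x[0]*x[1] + x[1]*x[2] + x[2]*x[3] + x[3]*x[4] = -3
  r_xx[2] = x[0]*x[2] + x[1]*x[3] + x[2]*x[4] = 0
  r_xx[3] = x[0]*x[3] + x[1]*x[4] = 0
  r_xx[4] = x[0]*x[4] = 0
r_xx = [0, 0, 0, -3, 10, -3, 0, 0, 0]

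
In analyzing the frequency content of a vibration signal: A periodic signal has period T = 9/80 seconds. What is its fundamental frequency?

The fundamental frequency is the reciprocal of the period.
f = 1/T = 1/(9/80) = 80/9 Hz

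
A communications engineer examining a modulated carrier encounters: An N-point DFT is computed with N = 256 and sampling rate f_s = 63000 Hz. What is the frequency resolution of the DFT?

DFT frequency resolution = f_s / N
= 63000 / 256 = 7875/32 Hz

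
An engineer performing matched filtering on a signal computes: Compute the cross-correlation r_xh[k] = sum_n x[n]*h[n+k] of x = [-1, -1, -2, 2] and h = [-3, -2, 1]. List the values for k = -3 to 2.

Both sequences indexed from 0 and zero outside their support.
Lags with overlap: k = -3 to 2.
  r_xh[-3] = x[3]*h[0] = -6
  r_xh[-2] = x[2]*h[0] + x[3]*h[1] = 2
  r_xh[-1] = x[1]*h[0] + x[2]*h[1] + x[3]*h[2] = 9
  r_xh[0] = x[0]*h[0] + x[1]*h[1] + x[2]*h[2] = 3
  r_xh[1] = x[0]*h[1] + x[1]*h[2] = 1
  r_xh[2] = x[0]*h[2] = -1
r_xh = [-6, 2, 9, 3, 1, -1] (for k = -3, ..., 2)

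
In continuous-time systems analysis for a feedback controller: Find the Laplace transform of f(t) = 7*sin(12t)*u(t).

Standard pair: sin(wt)*u(t) <-> w/(s^2+w^2)
With w = 12: L{7*sin(12t)*u(t)} = 84/(s^2+144)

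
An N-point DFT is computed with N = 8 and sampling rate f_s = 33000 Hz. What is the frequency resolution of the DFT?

DFT frequency resolution = f_s / N
= 33000 / 8 = 4125 Hz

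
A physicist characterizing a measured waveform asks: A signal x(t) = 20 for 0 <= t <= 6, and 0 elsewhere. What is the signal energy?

Energy = integral of |x(t)|^2 dt over the signal duration
= 20^2 * 6 = 400 * 6 = 2400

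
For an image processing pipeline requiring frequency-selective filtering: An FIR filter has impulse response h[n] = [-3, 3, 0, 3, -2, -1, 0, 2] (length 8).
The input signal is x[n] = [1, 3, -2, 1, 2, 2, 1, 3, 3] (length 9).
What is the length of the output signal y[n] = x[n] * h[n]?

For linear convolution, the output length is:
len(y) = len(x) + len(h) - 1 = 9 + 8 - 1 = 16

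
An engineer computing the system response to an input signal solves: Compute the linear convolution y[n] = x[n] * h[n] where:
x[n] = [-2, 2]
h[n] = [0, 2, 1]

y[n] = sum_k x[k]*h[n-k]. Output length = len(x) + len(h) - 1 = 2 + 3 - 1 = 4.
y[0] = -2*0 = 0
y[1] = 2*0 + -2*2 = -4
y[2] = 2*2 + -2*1 = 2
y[3] = 2*1 = 2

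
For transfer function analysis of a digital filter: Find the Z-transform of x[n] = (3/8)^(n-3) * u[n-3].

Time-shifting property: if X(z) = Z{x[n]}, then Z{x[n-d]} = z^(-d) * X(z)
X(z) = z/(z - 3/8) for x[n] = (3/8)^n * u[n]
Z{x[n-3]} = z^(-3) * z/(z - 3/8) = z^(-2)/(z - 3/8)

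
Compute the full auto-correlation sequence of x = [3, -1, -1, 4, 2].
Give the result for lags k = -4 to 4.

r_xx[k] = sum_m x[m]*x[m+k], indexed from 0, for k = -4 to 4:
  r_xx[-4] = x[4]*x[0] = 6
  r_xx[-3] = x[3]*x[0] + x[4]*x[1] = 10
  r_xx[-2] = x[2]*x[0] + x[3]*x[1] + x[4]*x[2] = -9
  r_xx[-1] = x[1]*x[0] + x[2]*x[1] + x[3]*x[2] + x[4]*x[3] = 2
  r_xx[0] = x[0]*x[0] + x[1]*x[1] + x[2]*x[2] + x[3]*x[3] + x[4]*x[4] = 31
  r_xx[1] = x[0]*x[1] + x[1]*x[2] + x[2]*x[3] + x[3]*x[4] = 2
  r_xx[2] = x[0]*x[2] + x[1]*x[3] + x[2]*x[4] = -9
  r_xx[3] = x[0]*x[3] + x[1]*x[4] = 10
  r_xx[4] = x[0]*x[4] = 6
r_xx = [6, 10, -9, 2, 31, 2, -9, 10, 6]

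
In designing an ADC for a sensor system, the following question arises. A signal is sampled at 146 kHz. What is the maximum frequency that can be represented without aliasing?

The maximum frequency that can be represented without aliasing
is the Nyquist frequency: f_max = f_s / 2 = 146 kHz / 2 = 73 kHz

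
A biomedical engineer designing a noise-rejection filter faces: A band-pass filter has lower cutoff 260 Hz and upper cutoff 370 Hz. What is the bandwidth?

Bandwidth = f_high - f_low
= 370 Hz - 260 Hz = 110 Hz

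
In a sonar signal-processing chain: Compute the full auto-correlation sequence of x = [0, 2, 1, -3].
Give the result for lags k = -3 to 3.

r_xx[k] = sum_m x[m]*x[m+k], indexed from 0, for k = -3 to 3:
  r_xx[-3] = x[3]*x[0] = 0
  r_xx[-2] = x[2]*x[0] + x[3]*x[1] = -6
  r_xx[-1] = x[1]*x[0] + x[2]*x[1] + x[3]*x[2] = -1
  r_xx[0] = x[0]*x[0] + x[1]*x[1] + x[2]*x[2] + x[3]*x[3] = 14
  r_xx[1] = x[0]*x[1] + x[1]*x[2] + x[2]*x[3] = -1
  r_xx[2] = x[0]*x[2] + x[1]*x[3] = -6
  r_xx[3] = x[0]*x[3] = 0
r_xx = [0, -6, -1, 14, -1, -6, 0]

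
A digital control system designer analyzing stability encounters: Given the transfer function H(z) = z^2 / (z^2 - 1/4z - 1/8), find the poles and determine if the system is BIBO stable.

Poles are roots of the denominator: z^2 - 1/4z - 1/8 = 0.
Quadratic formula: z = [-(-1/4) +/- sqrt((-1/4)^2 - 4*(-1/8))] / 2
Discriminant = 1/16 + 1/2 = 9/16; sqrt = 3/4.
z = (1/4 +/- 3/4) / 2 => z = 1/2 or z = -1/4.
|p1| = 1/4, |p2| = 1/2.
For BIBO stability, all poles must lie inside the unit circle (|p| < 1).
System is STABLE since both |p| < 1.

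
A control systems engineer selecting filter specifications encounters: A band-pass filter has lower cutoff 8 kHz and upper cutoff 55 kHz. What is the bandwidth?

Bandwidth = f_high - f_low
= 55 kHz - 8 kHz = 47 kHz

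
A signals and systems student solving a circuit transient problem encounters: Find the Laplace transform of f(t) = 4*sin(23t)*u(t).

Standard pair: sin(wt)*u(t) <-> w/(s^2+w^2)
With w = 23: L{4*sin(23t)*u(t)} = 92/(s^2+529)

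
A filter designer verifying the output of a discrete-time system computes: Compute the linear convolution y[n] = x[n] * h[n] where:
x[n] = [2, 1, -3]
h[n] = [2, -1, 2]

y[n] = sum_k x[k]*h[n-k]. Output length = len(x) + len(h) - 1 = 3 + 3 - 1 = 5.
y[0] = 2*2 = 4
y[1] = 1*2 + 2*-1 = 0
y[2] = -3*2 + 1*-1 + 2*2 = -3
y[3] = -3*-1 + 1*2 = 5
y[4] = -3*2 = -6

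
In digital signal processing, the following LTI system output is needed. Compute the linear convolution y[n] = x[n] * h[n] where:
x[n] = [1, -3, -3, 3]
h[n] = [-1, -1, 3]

y[n] = sum_k x[k]*h[n-k]. Output length = len(x) + len(h) - 1 = 4 + 3 - 1 = 6.
y[0] = 1*-1 = -1
y[1] = -3*-1 + 1*-1 = 2
y[2] = -3*-1 + -3*-1 + 1*3 = 9
y[3] = 3*-1 + -3*-1 + -3*3 = -9
y[4] = 3*-1 + -3*3 = -12
y[5] = 3*3 = 9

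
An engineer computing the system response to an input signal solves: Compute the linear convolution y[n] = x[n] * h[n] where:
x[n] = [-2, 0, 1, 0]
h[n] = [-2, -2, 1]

y[n] = sum_k x[k]*h[n-k]. Output length = len(x) + len(h) - 1 = 4 + 3 - 1 = 6.
y[0] = -2*-2 = 4
y[1] = 0*-2 + -2*-2 = 4
y[2] = 1*-2 + 0*-2 + -2*1 = -4
y[3] = 0*-2 + 1*-2 + 0*1 = -2
y[4] = 0*-2 + 1*1 = 1
y[5] = 0*1 = 0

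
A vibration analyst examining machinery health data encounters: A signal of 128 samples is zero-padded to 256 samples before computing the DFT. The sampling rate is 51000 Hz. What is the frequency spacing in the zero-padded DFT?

Original DFT: N = 128, resolution = f_s/N = 51000/128 = 6375/16 Hz
Zero-padded DFT: N = 256, resolution = f_s/N = 51000/256 = 6375/32 Hz
Zero-padding interpolates the spectrum (finer frequency grid)
but does NOT improve the true spectral resolution (ability to resolve close frequencies).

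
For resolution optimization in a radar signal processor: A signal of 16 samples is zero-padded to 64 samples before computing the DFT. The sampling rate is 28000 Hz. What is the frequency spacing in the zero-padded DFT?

Original DFT: N = 16, resolution = f_s/N = 28000/16 = 1750 Hz
Zero-padded DFT: N = 64, resolution = f_s/N = 28000/64 = 875/2 Hz
Zero-padding interpolates the spectrum (finer frequency grid)
but does NOT improve the true spectral resolution (ability to resolve close frequencies).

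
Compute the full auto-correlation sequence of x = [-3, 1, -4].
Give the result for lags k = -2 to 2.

r_xx[k] = sum_m x[m]*x[m+k], indexed from 0, for k = -2 to 2:
  r_xx[-2] = x[2]*x[0] = 12
  r_xx[-1] = x[1]*x[0] + x[2]*x[1] = -7
  r_xx[0] = x[0]*x[0] + x[1]*x[1] + x[2]*x[2] = 26
  r_xx[1] = x[0]*x[1] + x[1]*x[2] = -7
  r_xx[2] = x[0]*x[2] = 12
r_xx = [12, -7, 26, -7, 12]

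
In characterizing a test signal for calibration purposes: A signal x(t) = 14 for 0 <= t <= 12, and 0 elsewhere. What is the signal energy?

Energy = integral of |x(t)|^2 dt over the signal duration
= 14^2 * 12 = 196 * 12 = 2352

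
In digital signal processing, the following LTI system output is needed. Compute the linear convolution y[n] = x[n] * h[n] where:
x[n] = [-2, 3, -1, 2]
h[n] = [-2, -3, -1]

y[n] = sum_k x[k]*h[n-k]. Output length = len(x) + len(h) - 1 = 4 + 3 - 1 = 6.
y[0] = -2*-2 = 4
y[1] = 3*-2 + -2*-3 = 0
y[2] = -1*-2 + 3*-3 + -2*-1 = -5
y[3] = 2*-2 + -1*-3 + 3*-1 = -4
y[4] = 2*-3 + -1*-1 = -5
y[5] = 2*-1 = -2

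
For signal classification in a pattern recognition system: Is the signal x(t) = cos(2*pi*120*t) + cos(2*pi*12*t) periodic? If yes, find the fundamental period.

f1 = 120 Hz, f2 = 12 Hz
Period T1 = 1/120, T2 = 1/12
Ratio T1/T2 = 12/120, which is rational.
The signal is periodic with fundamental period T = 1/GCD(120,12) = 1/12 s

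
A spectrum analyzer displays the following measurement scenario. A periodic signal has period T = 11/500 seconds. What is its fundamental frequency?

The fundamental frequency is the reciprocal of the period.
f = 1/T = 1/(11/500) = 500/11 Hz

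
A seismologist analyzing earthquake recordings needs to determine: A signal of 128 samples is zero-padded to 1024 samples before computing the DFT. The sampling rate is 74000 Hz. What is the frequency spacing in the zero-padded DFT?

Original DFT: N = 128, resolution = f_s/N = 74000/128 = 4625/8 Hz
Zero-padded DFT: N = 1024, resolution = f_s/N = 74000/1024 = 4625/64 Hz
Zero-padding interpolates the spectrum (finer frequency grid)
but does NOT improve the true spectral resolution (ability to resolve close frequencies).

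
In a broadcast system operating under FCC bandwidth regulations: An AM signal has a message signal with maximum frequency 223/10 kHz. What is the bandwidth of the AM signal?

In AM (double-sideband), the bandwidth is twice the message frequency.
BW = 2 * f_m = 2 * 223/10 kHz = 223/5 kHz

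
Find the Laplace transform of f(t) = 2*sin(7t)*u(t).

Standard pair: sin(wt)*u(t) <-> w/(s^2+w^2)
With w = 7: L{2*sin(7t)*u(t)} = 14/(s^2+49)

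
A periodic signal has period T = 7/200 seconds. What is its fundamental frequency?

The fundamental frequency is the reciprocal of the period.
f = 1/T = 1/(7/200) = 200/7 Hz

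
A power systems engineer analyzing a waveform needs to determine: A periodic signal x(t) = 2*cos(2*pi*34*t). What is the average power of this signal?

Average power of A*cos(wt) is A^2/2.
P = 2^2 / 2 = 4/2 = 2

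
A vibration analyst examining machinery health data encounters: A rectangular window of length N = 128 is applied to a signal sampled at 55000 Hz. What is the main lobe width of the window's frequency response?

For a rectangular window of length N,
the main lobe width in frequency is 2*f_s/N.
= 2*55000/128 = 6875/8 Hz
This determines the minimum frequency separation for resolving two sinusoids.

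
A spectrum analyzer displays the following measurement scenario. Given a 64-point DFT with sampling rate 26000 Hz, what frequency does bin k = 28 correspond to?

The frequency of DFT bin k is: f_k = k * f_s / N
f_28 = 28 * 26000 / 64 = 11375 Hz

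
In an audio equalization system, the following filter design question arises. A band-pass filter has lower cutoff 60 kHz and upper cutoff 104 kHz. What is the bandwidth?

Bandwidth = f_high - f_low
= 104 kHz - 60 kHz = 44 kHz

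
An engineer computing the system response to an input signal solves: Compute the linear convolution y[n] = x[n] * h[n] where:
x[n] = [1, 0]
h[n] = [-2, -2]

y[n] = sum_k x[k]*h[n-k]. Output length = len(x) + len(h) - 1 = 2 + 2 - 1 = 3.
y[0] = 1*-2 = -2
y[1] = 0*-2 + 1*-2 = -2
y[2] = 0*-2 = 0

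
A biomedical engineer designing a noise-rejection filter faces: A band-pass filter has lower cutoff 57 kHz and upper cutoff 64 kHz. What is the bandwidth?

Bandwidth = f_high - f_low
= 64 kHz - 57 kHz = 7 kHz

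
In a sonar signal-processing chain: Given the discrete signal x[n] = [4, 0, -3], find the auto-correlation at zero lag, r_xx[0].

The auto-correlation at zero lag r_xx[0] equals the signal energy.
r_xx[0] = sum of x[n]^2 = 4^2 + 0^2 + (-3)^2
= 16 + 0 + 9 = 25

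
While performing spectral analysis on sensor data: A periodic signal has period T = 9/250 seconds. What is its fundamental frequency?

The fundamental frequency is the reciprocal of the period.
f = 1/T = 1/(9/250) = 250/9 Hz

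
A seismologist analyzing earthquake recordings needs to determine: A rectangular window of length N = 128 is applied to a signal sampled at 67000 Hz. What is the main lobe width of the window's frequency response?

For a rectangular window of length N,
the main lobe width in frequency is 2*f_s/N.
= 2*67000/128 = 8375/8 Hz
This determines the minimum frequency separation for resolving two sinusoids.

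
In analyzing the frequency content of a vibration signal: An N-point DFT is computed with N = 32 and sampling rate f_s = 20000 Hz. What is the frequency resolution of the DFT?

DFT frequency resolution = f_s / N
= 20000 / 32 = 625 Hz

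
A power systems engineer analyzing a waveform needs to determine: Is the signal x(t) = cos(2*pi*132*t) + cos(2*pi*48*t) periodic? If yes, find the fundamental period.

f1 = 132 Hz, f2 = 48 Hz
Period T1 = 1/132, T2 = 1/48
Ratio T1/T2 = 48/132, which is rational.
The signal is periodic with fundamental period T = 1/GCD(132,48) = 1/12 s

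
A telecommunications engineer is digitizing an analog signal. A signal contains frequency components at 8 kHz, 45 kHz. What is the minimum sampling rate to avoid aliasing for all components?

The highest frequency component is f_max = 45 kHz.
Nyquist rate = 2 * f_max = 2 * 45 kHz = 90 kHz.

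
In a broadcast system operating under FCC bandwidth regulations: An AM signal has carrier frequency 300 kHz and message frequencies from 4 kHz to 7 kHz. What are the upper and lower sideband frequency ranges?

Upper sideband (USB) = fc + [fm_low, fm_high] = 300 + [4, 7] = [304, 307] kHz
Lower sideband (LSB) = fc - [fm_high, fm_low] = 300 - [7, 4] = [293, 296] kHz
Total occupied spectrum: 293 kHz to 307 kHz (plus carrier at 300 kHz)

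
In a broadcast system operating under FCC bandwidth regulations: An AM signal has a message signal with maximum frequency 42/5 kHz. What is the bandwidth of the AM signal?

In AM (double-sideband), the bandwidth is twice the message frequency.
BW = 2 * f_m = 2 * 42/5 kHz = 84/5 kHz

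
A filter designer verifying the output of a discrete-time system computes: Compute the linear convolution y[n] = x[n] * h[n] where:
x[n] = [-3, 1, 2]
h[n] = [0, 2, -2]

y[n] = sum_k x[k]*h[n-k]. Output length = len(x) + len(h) - 1 = 3 + 3 - 1 = 5.
y[0] = -3*0 = 0
y[1] = 1*0 + -3*2 = -6
y[2] = 2*0 + 1*2 + -3*-2 = 8
y[3] = 2*2 + 1*-2 = 2
y[4] = 2*-2 = -4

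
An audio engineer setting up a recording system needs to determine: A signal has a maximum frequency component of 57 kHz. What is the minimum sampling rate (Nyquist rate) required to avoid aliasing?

By the Nyquist-Shannon sampling theorem,
the minimum sampling rate (Nyquist rate) must be at least 2 * f_max.
Nyquist rate = 2 * 57 kHz = 114 kHz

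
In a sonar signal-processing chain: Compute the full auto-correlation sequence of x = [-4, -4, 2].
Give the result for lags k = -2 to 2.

r_xx[k] = sum_m x[m]*x[m+k], indexed from 0, for k = -2 to 2:
  r_xx[-2] = x[2]*x[0] = -8
  r_xx[-1] = x[1]*x[0] + x[2]*x[1] = 8
  r_xx[0] = x[0]*x[0] + x[1]*x[1] + x[2]*x[2] = 36
  r_xx[1] = x[0]*x[1] + x[1]*x[2] = 8
  r_xx[2] = x[0]*x[2] = -8
r_xx = [-8, 8, 36, 8, -8]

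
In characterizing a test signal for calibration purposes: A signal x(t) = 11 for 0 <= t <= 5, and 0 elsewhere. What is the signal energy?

Energy = integral of |x(t)|^2 dt over the signal duration
= 11^2 * 5 = 121 * 5 = 605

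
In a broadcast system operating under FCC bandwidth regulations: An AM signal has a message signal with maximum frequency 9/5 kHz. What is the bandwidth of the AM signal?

In AM (double-sideband), the bandwidth is twice the message frequency.
BW = 2 * f_m = 2 * 9/5 kHz = 18/5 kHz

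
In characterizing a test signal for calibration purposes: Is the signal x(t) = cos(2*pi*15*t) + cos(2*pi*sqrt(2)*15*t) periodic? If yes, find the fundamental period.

f1 = 15 Hz, f2 = 15*sqrt(2) Hz
Ratio f2/f1 = sqrt(2), which is irrational.
Since the frequency ratio is irrational, no common period exists.
The signal is not periodic.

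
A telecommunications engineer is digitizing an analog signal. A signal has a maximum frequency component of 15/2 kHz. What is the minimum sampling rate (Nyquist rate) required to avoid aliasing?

By the Nyquist-Shannon sampling theorem,
the minimum sampling rate (Nyquist rate) must be at least 2 * f_max.
Nyquist rate = 2 * 15/2 kHz = 15 kHz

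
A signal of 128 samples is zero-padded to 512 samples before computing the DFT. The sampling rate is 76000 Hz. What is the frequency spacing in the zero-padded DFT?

Original DFT: N = 128, resolution = f_s/N = 76000/128 = 2375/4 Hz
Zero-padded DFT: N = 512, resolution = f_s/N = 76000/512 = 2375/16 Hz
Zero-padding interpolates the spectrum (finer frequency grid)
but does NOT improve the true spectral resolution (ability to resolve close frequencies).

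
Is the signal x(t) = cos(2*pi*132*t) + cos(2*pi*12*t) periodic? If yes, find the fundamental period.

f1 = 132 Hz, f2 = 12 Hz
Period T1 = 1/132, T2 = 1/12
Ratio T1/T2 = 12/132, which is rational.
The signal is periodic with fundamental period T = 1/GCD(132,12) = 1/12 s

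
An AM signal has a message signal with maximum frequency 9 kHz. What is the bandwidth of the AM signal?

In AM (double-sideband), the bandwidth is twice the message frequency.
BW = 2 * f_m = 2 * 9 kHz = 18 kHz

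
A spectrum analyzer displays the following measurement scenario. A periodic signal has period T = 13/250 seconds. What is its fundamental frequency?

The fundamental frequency is the reciprocal of the period.
f = 1/T = 1/(13/250) = 250/13 Hz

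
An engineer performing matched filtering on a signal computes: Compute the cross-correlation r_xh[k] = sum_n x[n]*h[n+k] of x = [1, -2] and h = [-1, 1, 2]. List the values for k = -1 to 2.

Both sequences indexed from 0 and zero outside their support.
Lags with overlap: k = -1 to 2.
  r_xh[-1] = x[1]*h[0] = 2
  r_xh[0] = x[0]*h[0] + x[1]*h[1] = -3
  r_xh[1] = x[0]*h[1] + x[1]*h[2] = -3
  r_xh[2] = x[0]*h[2] = 2
r_xh = [2, -3, -3, 2] (for k = -1, ..., 2)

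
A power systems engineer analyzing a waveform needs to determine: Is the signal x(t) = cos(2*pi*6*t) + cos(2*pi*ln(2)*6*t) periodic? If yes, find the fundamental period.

f1 = 6 Hz, f2 = 6*ln(2) Hz
Ratio f2/f1 = ln(2), which is irrational.
Since the frequency ratio is irrational, no common period exists.
The signal is not periodic.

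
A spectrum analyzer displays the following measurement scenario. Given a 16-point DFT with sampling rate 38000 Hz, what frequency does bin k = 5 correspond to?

The frequency of DFT bin k is: f_k = k * f_s / N
f_5 = 5 * 38000 / 16 = 11875 Hz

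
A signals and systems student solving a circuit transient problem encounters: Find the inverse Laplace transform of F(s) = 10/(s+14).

Standard pair: k/(s+a) <-> k*e^(-at)*u(t)
With k=10, a=14: f(t) = 10*e^(-14t)*u(t)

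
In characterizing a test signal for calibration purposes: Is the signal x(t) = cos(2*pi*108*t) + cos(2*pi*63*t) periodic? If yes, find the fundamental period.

f1 = 108 Hz, f2 = 63 Hz
Period T1 = 1/108, T2 = 1/63
Ratio T1/T2 = 63/108, which is rational.
The signal is periodic with fundamental period T = 1/GCD(108,63) = 1/9 s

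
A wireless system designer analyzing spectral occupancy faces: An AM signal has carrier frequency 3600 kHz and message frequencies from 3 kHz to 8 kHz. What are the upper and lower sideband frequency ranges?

Upper sideband (USB) = fc + [fm_low, fm_high] = 3600 + [3, 8] = [3603, 3608] kHz
Lower sideband (LSB) = fc - [fm_high, fm_low] = 3600 - [8, 3] = [3592, 3597] kHz
Total occupied spectrum: 3592 kHz to 3608 kHz (plus carrier at 3600 kHz)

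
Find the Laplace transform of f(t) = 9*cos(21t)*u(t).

Standard pair: cos(wt)*u(t) <-> s/(s^2+w^2)
With w = 21: L{9*cos(21t)*u(t)} = 9s/(s^2+441)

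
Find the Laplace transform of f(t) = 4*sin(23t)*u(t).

Standard pair: sin(wt)*u(t) <-> w/(s^2+w^2)
With w = 23: L{4*sin(23t)*u(t)} = 92/(s^2+529)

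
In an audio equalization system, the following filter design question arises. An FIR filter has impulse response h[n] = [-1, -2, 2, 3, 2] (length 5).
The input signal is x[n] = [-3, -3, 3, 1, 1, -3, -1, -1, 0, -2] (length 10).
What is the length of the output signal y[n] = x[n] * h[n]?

For linear convolution, the output length is:
len(y) = len(x) + len(h) - 1 = 10 + 5 - 1 = 14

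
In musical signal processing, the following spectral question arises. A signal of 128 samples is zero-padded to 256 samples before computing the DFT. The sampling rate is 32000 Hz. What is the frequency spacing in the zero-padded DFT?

Original DFT: N = 128, resolution = f_s/N = 32000/128 = 250 Hz
Zero-padded DFT: N = 256, resolution = f_s/N = 32000/256 = 125 Hz
Zero-padding interpolates the spectrum (finer frequency grid)
but does NOT improve the true spectral resolution (ability to resolve close frequencies).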